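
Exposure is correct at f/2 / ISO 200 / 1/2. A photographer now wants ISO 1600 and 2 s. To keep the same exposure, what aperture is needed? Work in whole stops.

f/11

ISO: 200 → 400 → 800 → 1600 — 3 stops higher (brighter).
Shutter speed: 1/2 → 1 → 2 — 2 stops slower (brighter).
Net change so far: 5 stops brighter. Offset with the aperture: f/2 → f/2.8 → f/4 → f/5.6 → f/8 → f/11.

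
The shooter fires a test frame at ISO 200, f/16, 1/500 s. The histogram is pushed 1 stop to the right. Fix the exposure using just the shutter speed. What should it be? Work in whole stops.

Overexposed by 1 stop → need 1 stop darker.
Shutter speed: 1/500 → 1/1000.

1/1000s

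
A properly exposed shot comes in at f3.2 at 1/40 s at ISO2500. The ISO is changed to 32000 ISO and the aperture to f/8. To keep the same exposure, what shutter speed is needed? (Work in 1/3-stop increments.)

ISO: 2500 → 3200 → 4000 → 5000 → 6400 → 8000 → 10000 → 12800 → 16000 → 20000 → 25600 → 32000 — 3 2/3 stops higher (brighter).
Aperture: f/3.2 → f/3.5 → f/4 → f/4.5 → f/5 → f/5.6 → f/6.3 → f/7.1 → f/8 — 2 2/3 stops stopped down (darker).
Net change so far: 1 stop brighter. Offset with the shutter speed: 1/40 → 1/50 → 1/60 → 1/80.

1/80s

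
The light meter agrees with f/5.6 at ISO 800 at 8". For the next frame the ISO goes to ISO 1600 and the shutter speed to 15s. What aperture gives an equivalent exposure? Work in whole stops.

ISO: 800 → 1600 — 1 stop raised (brighter).
Shutter speed: 8 → 15 — 1 stop slower (brighter).
Net change so far: 2 stops brighter. Offset with the aperture: f/5.6 → f/8 → f/11.

f/11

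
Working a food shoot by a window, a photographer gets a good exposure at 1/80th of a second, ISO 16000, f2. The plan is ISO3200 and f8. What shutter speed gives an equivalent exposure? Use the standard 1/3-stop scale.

ISO: 16000 → 12800 → 10000 → 8000 → 6400 → 5000 → 4000 → 3200 — 2 1/3 stops lower (darker).
Aperture: f/2 → f/2.2 → f/2.5 → f/2.8 → f/3.2 → f/3.5 → f/4 → f/4.5 → f/5 → f/5.6 → f/6.3 → f/7.1 → f/8 — 4 stops stopped down (darker).
Net change so far: 6 1/3 stops darker. Offset with the shutter speed: 1/80 → 1/60 → 1/50 → 1/40 → 1/30 → 1/25 → 1/20 → 1/15 → 1/13 → 1/10 → 1/8 → 1/6 → 1/5 → 1/4 → 0.3 → 0.4 → 0.5 → 0.6 → 0.8 → 1.

1 s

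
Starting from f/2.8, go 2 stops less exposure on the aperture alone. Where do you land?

f/5.6

Aperture: f/2.8 → f/4 → f/5.6 — 2 stops smaller aperture (darker).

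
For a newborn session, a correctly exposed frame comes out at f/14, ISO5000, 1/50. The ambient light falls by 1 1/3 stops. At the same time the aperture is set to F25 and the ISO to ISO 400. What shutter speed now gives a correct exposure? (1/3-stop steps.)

2 s

Scene light: 1 1/3 stops darker.
Aperture: f/14 → f/16 → f/18 → f/20 → f/22 → f/25 — 1 2/3 stops narrower (darker).
ISO: 5000 → 4000 → 3200 → 2500 → 2000 → 1600 → 1250 → 1000 → 800 → 640 → 500 → 400 — 3 2/3 stops lower (darker).
Net so far: 6 2/3 stops darker. Shutter speed: 1/50 → 1/40 → 1/30 → 1/25 → 1/20 → 1/15 → 1/13 → 1/10 → 1/8 → 1/6 → 1/5 → 1/4 → 0.3 → 0.4 → 0.5 → 0.6 → 0.8 → 1 → 1.3 → 1.6 → 2.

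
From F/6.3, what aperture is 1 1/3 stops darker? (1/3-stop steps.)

Aperture: f/6.3 → f/7.1 → f/8 → f/9 → f/10 — 1 1/3 stops narrower (darker).

f/10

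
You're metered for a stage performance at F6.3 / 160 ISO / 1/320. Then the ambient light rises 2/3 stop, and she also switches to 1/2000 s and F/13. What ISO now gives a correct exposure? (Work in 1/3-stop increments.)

ISO 2500

Scene light: 2/3 stop brighter.
Shutter speed: 1/320 → 1/400 → 1/500 → 1/640 → 1/800 → 1/1000 → 1/1250 → 1/1600 → 1/2000 — 2 2/3 stops faster (darker).
Aperture: f/6.3 → f/7.1 → f/8 → f/9 → f/10 → f/11 → f/13 — 2 stops narrower (darker).
Net so far: 4 stops darker. ISO: 160 → 200 → 250 → 320 → 400 → 500 → 640 → 800 → 1000 → 1250 → 1600 → 2000 → 2500.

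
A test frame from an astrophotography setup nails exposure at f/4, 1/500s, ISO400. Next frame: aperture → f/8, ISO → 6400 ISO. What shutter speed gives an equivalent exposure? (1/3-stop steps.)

Aperture: f/4 → f/4.5 → f/5 → f/5.6 → f/6.3 → f/7.1 → f/8 — 2 stops smaller aperture (darker).
ISO: 400 → 500 → 640 → 800 → 1000 → 1250 → 1600 → 2000 → 2500 → 3200 → 4000 → 5000 → 6400 — 4 stops higher (brighter).
Net change so far: 2 stops brighter. Offset with the shutter speed: 1/500 → 1/640 → 1/800 → 1/1000 → 1/1250 → 1/1600 → 1/2000.

1/2000s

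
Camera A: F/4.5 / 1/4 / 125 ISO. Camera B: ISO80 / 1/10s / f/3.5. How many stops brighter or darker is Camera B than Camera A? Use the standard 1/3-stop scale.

1 1/3 stops darker

Aperture: f/4.5 → f/4 → f/3.5 — 2/3 stop larger aperture (brighter).
Shutter speed: 1/4 → 1/5 → 1/6 → 1/8 → 1/10 — 1 1/3 stops faster (darker).
ISO: 125 → 100 → 80 — 2/3 stop dropped (darker).
Net: +2/3 −1 1/3 −2/3 = −1 1/3 stops.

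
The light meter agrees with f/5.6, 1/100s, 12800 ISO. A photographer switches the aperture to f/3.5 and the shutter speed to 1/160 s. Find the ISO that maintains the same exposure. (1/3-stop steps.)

Aperture: f/5.6 → f/5 → f/4.5 → f/4 → f/3.5 — 1 1/3 stops larger aperture (brighter).
Shutter speed: 1/100 → 1/125 → 1/160 — 2/3 stop faster (darker).
Net change so far: 2/3 stop brighter. Offset with the ISO: 12800 → 10000 → 8000.

ISO 8000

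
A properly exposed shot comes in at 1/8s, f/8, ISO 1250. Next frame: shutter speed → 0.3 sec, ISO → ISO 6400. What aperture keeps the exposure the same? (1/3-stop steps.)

f/29

Shutter speed: 1/8 → 1/6 → 1/5 → 1/4 → 0.3 — 1 1/3 stops slower (brighter).
ISO: 1250 → 1600 → 2000 → 2500 → 3200 → 4000 → 5000 → 6400 — 2 1/3 stops raised (brighter).
Net change so far: 3 2/3 stops brighter. Offset with the aperture: f/8 → f/9 → f/10 → f/11 → f/13 → f/14 → f/16 → f/18 → f/20 → f/22 → f/25 → f/29.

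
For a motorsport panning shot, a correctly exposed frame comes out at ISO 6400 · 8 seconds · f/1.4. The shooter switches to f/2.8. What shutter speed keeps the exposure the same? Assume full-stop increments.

30 s

Aperture: f/1.4 → f/2 → f/2.8 — 2 stops stopped down (darker).
Need 2 stops brighter from the shutter speed: 8 → 15 → 30.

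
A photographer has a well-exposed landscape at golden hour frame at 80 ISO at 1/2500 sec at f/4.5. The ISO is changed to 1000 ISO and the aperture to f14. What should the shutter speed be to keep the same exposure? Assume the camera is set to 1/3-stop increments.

ISO: 80 → 100 → 125 → 160 → 200 → 250 → 320 → 400 → 500 → 640 → 800 → 1000 — 3 2/3 stops higher (brighter).
Aperture: f/4.5 → f/5 → f/5.6 → f/6.3 → f/7.1 → f/8 → f/9 → f/10 → f/11 → f/13 → f/14 — 3 1/3 stops stopped down (darker).
Net change so far: 1/3 stop brighter. Offset with the shutter speed: 1/2500 → 1/3200.

1/3200s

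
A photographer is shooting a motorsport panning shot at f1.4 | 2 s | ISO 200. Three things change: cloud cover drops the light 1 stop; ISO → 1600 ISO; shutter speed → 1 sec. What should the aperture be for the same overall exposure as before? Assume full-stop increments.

f/2

Scene light: 1 stop darker.
ISO: 200 → 400 → 800 → 1600 — 3 stops higher (brighter).
Shutter speed: 2 → 1 — 1 stop shorter (darker).
Net so far: 1 stop brighter. Aperture: f/1.4 → f/2.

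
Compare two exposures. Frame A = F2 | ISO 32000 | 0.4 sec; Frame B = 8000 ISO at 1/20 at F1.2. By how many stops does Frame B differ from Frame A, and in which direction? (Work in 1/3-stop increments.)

3 2/3 stops darker

Aperture: f/2 → f/1.8 → f/1.6 → f/1.4 → f/1.2 — 1 1/3 stops opened up (brighter).
Shutter speed: 0.4 → 0.3 → 1/4 → 1/5 → 1/6 → 1/8 → 1/10 → 1/13 → 1/15 → 1/20 — 3 stops shorter (darker).
ISO: 32000 → 25600 → 20000 → 16000 → 12800 → 10000 → 8000 — 2 stops lower (darker).
Net: +1 1/3 −3 −2 = −3 2/3 stops.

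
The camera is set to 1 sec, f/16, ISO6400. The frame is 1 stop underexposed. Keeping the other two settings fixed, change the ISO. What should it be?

Underexposed by 1 stop → need 1 stop brighter.
ISO: 6400 → 12800.

ISO 12800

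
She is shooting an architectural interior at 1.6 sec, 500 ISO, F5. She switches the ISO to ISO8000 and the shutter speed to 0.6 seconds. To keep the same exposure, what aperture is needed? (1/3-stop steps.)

ISO: 500 → 640 → 800 → 1000 → 1250 → 1600 → 2000 → 2500 → 3200 → 4000 → 5000 → 6400 → 8000 — 4 stops raised (brighter).
Shutter speed: 1.6 → 1.3 → 1 → 0.8 → 0.6 — 1 1/3 stops faster (darker).
Net change so far: 2 2/3 stops brighter. Offset with the aperture: f/5 → f/5.6 → f/6.3 → f/7.1 → f/8 → f/9 → f/10 → f/11 → f/13.

f/13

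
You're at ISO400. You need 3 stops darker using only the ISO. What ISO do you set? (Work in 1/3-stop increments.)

ISO 50

ISO: 400 → 320 → 250 → 200 → 160 → 125 → 100 → 80 → 64 → 50 — 3 stops dropped (darker).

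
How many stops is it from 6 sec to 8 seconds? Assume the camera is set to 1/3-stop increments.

6 → 8 — count the steps: 1 third-stops = 1/3 stop.

1/3 stop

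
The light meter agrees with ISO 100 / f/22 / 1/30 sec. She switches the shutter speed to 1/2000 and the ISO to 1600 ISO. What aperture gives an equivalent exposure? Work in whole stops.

f/11

Shutter speed: 1/30 → 1/60 → 1/125 → 1/250 → 1/500 → 1/1000 → 1/2000 — 6 stops shorter (darker).
ISO: 100 → 200 → 400 → 800 → 1600 — 4 stops higher (brighter).
Net change so far: 2 stops darker. Offset with the aperture: f/22 → f/16 → f/11.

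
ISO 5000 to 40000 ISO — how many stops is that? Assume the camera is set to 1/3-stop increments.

5000 → 6400 → 8000 → 10000 → 12800 → 16000 → 20000 → 25600 → 32000 → 40000 — count the steps: 9 third-stops = 3 stops.

3 stops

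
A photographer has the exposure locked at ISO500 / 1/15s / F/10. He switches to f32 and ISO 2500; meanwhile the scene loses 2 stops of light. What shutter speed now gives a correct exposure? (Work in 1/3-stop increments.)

Scene light: 2 stops darker.
Aperture: f/10 → f/11 → f/13 → f/14 → f/16 → f/18 → f/20 → f/22 → f/25 → f/29 → f/32 — 3 1/3 stops stopped down (darker).
ISO: 500 → 640 → 800 → 1000 → 1250 → 1600 → 2000 → 2500 — 2 1/3 stops raised (brighter).
Net so far: 3 stops darker. Shutter speed: 1/15 → 1/13 → 1/10 → 1/8 → 1/6 → 1/5 → 1/4 → 0.3 → 0.4 → 0.5.

0.5 s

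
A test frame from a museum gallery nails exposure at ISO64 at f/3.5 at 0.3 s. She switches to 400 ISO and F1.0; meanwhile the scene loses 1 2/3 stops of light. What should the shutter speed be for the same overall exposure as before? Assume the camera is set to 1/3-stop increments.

1/80s

Scene light: 1 2/3 stops darker.
ISO: 64 → 80 → 100 → 125 → 160 → 200 → 250 → 320 → 400 — 2 2/3 stops raised (brighter).
Aperture: f/3.5 → f/3.2 → f/2.8 → f/2.5 → f/2.2 → f/2 → f/1.8 → f/1.6 → f/1.4 → f/1.2 → f/1.1 → f/1.0 — 3 2/3 stops wider (brighter).
Net so far: 4 2/3 stops brighter. Shutter speed: 0.3 → 1/4 → 1/5 → 1/6 → 1/8 → 1/10 → 1/13 → 1/15 → 1/20 → 1/25 → 1/30 → 1/40 → 1/50 → 1/60 → 1/80.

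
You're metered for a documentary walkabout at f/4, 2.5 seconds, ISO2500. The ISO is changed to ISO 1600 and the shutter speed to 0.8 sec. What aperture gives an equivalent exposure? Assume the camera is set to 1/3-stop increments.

f/1.8

ISO: 2500 → 2000 → 1600 — 2/3 stop lower (darker).
Shutter speed: 2.5 → 2 → 1.6 → 1.3 → 1 → 0.8 — 1 2/3 stops shorter (darker).
Net change so far: 2 1/3 stops darker. Offset with the aperture: f/4 → f/3.5 → f/3.2 → f/2.8 → f/2.5 → f/2.2 → f/2 → f/1.8.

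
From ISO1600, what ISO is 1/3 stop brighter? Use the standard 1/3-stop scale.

ISO 2000

ISO: 1600 → 2000 — 1/3 stop higher (brighter).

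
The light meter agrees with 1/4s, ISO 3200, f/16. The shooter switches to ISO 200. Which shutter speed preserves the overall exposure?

ISO: 3200 → 1600 → 800 → 400 → 200 — 4 stops lower (darker).
Need 4 stops brighter from the shutter speed: 1/4 → 1/2 → 1 → 2 → 4.

4 s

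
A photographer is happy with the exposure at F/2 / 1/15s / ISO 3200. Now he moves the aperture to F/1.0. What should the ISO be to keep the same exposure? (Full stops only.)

ISO 800

Aperture: f/2 → f/1.4 → f/1.0 — 2 stops larger aperture (brighter).
Need 2 stops darker from the ISO: 3200 → 1600 → 800.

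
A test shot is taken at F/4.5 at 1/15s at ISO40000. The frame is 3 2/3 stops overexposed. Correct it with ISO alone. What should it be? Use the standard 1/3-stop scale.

ISO 3200

Overexposed by 3 2/3 stops → need 3 2/3 stops darker.
ISO: 40000 → 32000 → 25600 → 20000 → 16000 → 12800 → 10000 → 8000 → 6400 → 5000 → 4000 → 3200.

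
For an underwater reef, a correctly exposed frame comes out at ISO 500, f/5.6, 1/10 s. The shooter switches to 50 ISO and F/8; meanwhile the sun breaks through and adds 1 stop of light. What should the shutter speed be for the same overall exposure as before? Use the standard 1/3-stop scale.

1 s

Scene light: 1 stop brighter.
ISO: 500 → 400 → 320 → 250 → 200 → 160 → 125 → 100 → 80 → 64 → 50 — 3 1/3 stops dropped (darker).
Aperture: f/5.6 → f/6.3 → f/7.1 → f/8 — 1 stop stopped down (darker).
Net so far: 3 1/3 stops darker. Shutter speed: 1/10 → 1/8 → 1/6 → 1/5 → 1/4 → 0.3 → 0.4 → 0.5 → 0.6 → 0.8 → 1.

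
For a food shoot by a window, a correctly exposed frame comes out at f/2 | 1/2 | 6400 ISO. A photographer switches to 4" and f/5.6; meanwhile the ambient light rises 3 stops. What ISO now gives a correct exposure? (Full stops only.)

Scene light: 3 stops brighter.
Shutter speed: 1/2 → 1 → 2 → 4 — 3 stops longer (brighter).
Aperture: f/2 → f/2.8 → f/4 → f/5.6 — 3 stops stopped down (darker).
Net so far: 3 stops brighter. ISO: 6400 → 3200 → 1600 → 800.

ISO 800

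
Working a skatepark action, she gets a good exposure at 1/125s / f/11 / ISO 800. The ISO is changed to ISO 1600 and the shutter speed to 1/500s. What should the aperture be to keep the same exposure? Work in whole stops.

f/8

ISO: 800 → 1600 — 1 stop higher (brighter).
Shutter speed: 1/125 → 1/250 → 1/500 — 2 stops faster (darker).
Net change so far: 1 stop darker. Offset with the aperture: f/11 → f/8.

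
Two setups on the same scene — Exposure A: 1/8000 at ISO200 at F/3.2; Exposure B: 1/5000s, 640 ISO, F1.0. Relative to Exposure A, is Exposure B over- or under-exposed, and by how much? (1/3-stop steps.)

5 2/3 stops brighter

Aperture: f/3.2 → f/2.8 → f/2.5 → f/2.2 → f/2 → f/1.8 → f/1.6 → f/1.4 → f/1.2 → f/1.1 → f/1.0 — 3 1/3 stops wider (brighter).
Shutter speed: 1/8000 → 1/6400 → 1/5000 — 2/3 stop slower (brighter).
ISO: 200 → 250 → 320 → 400 → 500 → 640 — 1 2/3 stops higher (brighter).
Net: +3 1/3 +2/3 +1 2/3 = +5 2/3 stops.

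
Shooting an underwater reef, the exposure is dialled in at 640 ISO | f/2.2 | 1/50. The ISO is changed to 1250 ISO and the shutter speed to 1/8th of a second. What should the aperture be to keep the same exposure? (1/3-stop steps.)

ISO: 640 → 800 → 1000 → 1250 — 1 stop raised (brighter).
Shutter speed: 1/50 → 1/40 → 1/30 → 1/25 → 1/20 → 1/15 → 1/13 → 1/10 → 1/8 — 2 2/3 stops longer (brighter).
Net change so far: 3 2/3 stops brighter. Offset with the aperture: f/2.2 → f/2.5 → f/2.8 → f/3.2 → f/3.5 → f/4 → f/4.5 → f/5 → f/5.6 → f/6.3 → f/7.1 → f/8.

f/8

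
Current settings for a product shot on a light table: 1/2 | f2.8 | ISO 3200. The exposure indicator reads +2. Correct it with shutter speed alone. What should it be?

1/8s

Overexposed by 2 stops → need 2 stops darker.
Shutter speed: 1/2 → 1/4 → 1/8.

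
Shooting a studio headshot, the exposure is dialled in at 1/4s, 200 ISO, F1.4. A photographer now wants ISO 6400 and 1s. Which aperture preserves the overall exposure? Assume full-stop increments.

ISO: 200 → 400 → 800 → 1600 → 3200 → 6400 — 5 stops raised (brighter).
Shutter speed: 1/4 → 1/2 → 1 — 2 stops longer (brighter).
Net change so far: 7 stops brighter. Offset with the aperture: f/1.4 → f/2 → f/2.8 → f/4 → f/5.6 → f/8 → f/11 → f/16.

f/16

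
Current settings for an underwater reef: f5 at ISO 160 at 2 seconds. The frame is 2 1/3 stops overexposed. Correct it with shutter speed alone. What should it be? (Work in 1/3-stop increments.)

Overexposed by 2 1/3 stops → need 2 1/3 stops darker.
Shutter speed: 2 → 1.6 → 1.3 → 1 → 0.8 → 0.6 → 0.5 → 0.4.

0.4 s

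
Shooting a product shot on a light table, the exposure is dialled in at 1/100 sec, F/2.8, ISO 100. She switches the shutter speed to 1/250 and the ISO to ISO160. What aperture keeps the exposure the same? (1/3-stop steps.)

Shutter speed: 1/100 → 1/125 → 1/160 → 1/200 → 1/250 — 1 1/3 stops faster (darker).
ISO: 100 → 125 → 160 — 2/3 stop raised (brighter).
Net change so far: 2/3 stop darker. Offset with the aperture: f/2.8 → f/2.5 → f/2.2.

f/2.2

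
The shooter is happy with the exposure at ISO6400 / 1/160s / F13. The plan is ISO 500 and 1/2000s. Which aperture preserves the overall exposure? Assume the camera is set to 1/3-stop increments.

ISO: 6400 → 5000 → 4000 → 3200 → 2500 → 2000 → 1600 → 1250 → 1000 → 800 → 640 → 500 — 3 2/3 stops lower (darker).
Shutter speed: 1/160 → 1/200 → 1/250 → 1/320 → 1/400 → 1/500 → 1/640 → 1/800 → 1/1000 → 1/1250 → 1/1600 → 1/2000 — 3 2/3 stops faster (darker).
Net change so far: 7 1/3 stops darker. Offset with the aperture: f/13 → f/11 → f/10 → f/9 → f/8 → f/7.1 → f/6.3 → f/5.6 → f/5 → f/4.5 → f/4 → f/3.5 → f/3.2 → f/2.8 → f/2.5 → f/2.2 → f/2 → f/1.8 → f/1.6 → f/1.4 → f/1.2 → f/1.1 → f/1.0.

f/1.0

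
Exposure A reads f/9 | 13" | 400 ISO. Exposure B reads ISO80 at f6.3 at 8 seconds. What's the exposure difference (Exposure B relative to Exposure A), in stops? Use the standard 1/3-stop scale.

Aperture: f/9 → f/8 → f/7.1 → f/6.3 — 1 stop larger aperture (brighter).
Shutter speed: 13 → 10 → 8 — 2/3 stop faster (darker).
ISO: 400 → 320 → 250 → 200 → 160 → 125 → 100 → 80 — 2 1/3 stops dropped (darker).
Net: +1 −2/3 −2 1/3 = −2 stops.

2 stops darker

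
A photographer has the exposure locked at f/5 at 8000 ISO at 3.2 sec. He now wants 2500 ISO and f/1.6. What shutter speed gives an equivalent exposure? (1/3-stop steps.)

ISO: 8000 → 6400 → 5000 → 4000 → 3200 → 2500 — 1 2/3 stops lower (darker).
Aperture: f/5 → f/4.5 → f/4 → f/3.5 → f/3.2 → f/2.8 → f/2.5 → f/2.2 → f/2 → f/1.8 → f/1.6 — 3 1/3 stops opened up (brighter).
Net change so far: 1 2/3 stops brighter. Offset with the shutter speed: 3.2 → 2.5 → 2 → 1.6 → 1.3 → 1.

1 s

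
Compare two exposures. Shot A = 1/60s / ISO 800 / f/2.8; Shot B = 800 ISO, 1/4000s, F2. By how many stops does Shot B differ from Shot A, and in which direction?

5 stops darker

Aperture: f/2.8 → f/2 — 1 stop larger aperture (brighter).
Shutter speed: 1/60 → 1/125 → 1/250 → 1/500 → 1/1000 → 1/2000 → 1/4000 — 6 stops shorter (darker).
ISO: unchanged.
Net: +1 −6 = −5 stops.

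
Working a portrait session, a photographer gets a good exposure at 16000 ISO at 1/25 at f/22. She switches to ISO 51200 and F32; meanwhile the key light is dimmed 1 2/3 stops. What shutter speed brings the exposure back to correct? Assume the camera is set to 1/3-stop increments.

Scene light: 1 2/3 stops darker.
ISO: 16000 → 20000 → 25600 → 32000 → 40000 → 51200 — 1 2/3 stops raised (brighter).
Aperture: f/22 → f/25 → f/29 → f/32 — 1 stop narrower (darker).
Net so far: 1 stop darker. Shutter speed: 1/25 → 1/20 → 1/15 → 1/13.

1/13s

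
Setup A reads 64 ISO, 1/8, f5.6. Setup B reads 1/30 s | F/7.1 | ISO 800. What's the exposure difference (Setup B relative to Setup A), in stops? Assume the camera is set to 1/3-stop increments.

Aperture: f/5.6 → f/6.3 → f/7.1 — 2/3 stop smaller aperture (darker).
Shutter speed: 1/8 → 1/10 → 1/13 → 1/15 → 1/20 → 1/25 → 1/30 — 2 stops shorter (darker).
ISO: 64 → 80 → 100 → 125 → 160 → 200 → 250 → 320 → 400 → 500 → 640 → 800 — 3 2/3 stops raised (brighter).
Net: −2/3 −2 +3 2/3 = +1 stop.

1 stop brighter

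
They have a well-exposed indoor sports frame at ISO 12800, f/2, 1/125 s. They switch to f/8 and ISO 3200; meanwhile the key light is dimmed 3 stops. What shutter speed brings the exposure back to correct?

4 s

Scene light: 3 stops darker.
Aperture: f/2 → f/2.8 → f/4 → f/5.6 → f/8 — 4 stops smaller aperture (darker).
ISO: 12800 → 6400 → 3200 — 2 stops dropped (darker).
Net so far: 9 stops darker. Shutter speed: 1/125 → 1/60 → 1/30 → 1/15 → 1/8 → 1/4 → 1/2 → 1 → 2 → 4.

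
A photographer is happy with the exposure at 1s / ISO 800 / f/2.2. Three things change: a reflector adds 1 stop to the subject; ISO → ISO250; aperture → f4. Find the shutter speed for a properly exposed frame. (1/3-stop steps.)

5 s

Scene light: 1 stop brighter.
ISO: 800 → 640 → 500 → 400 → 320 → 250 — 1 2/3 stops dropped (darker).
Aperture: f/2.2 → f/2.5 → f/2.8 → f/3.2 → f/3.5 → f/4 — 1 2/3 stops smaller aperture (darker).
Net so far: 2 1/3 stops darker. Shutter speed: 1 → 1.3 → 1.6 → 2 → 2.5 → 3.2 → 4 → 5.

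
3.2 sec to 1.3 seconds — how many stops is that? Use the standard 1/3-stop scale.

3.2 → 2.5 → 2 → 1.6 → 1.3 — count the steps: 4 third-stops = 1 1/3 stops.

1 1/3 stops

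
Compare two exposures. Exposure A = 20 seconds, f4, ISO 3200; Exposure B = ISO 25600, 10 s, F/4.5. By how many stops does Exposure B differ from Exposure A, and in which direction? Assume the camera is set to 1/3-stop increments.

Aperture: f/4 → f/4.5 — 1/3 stop stopped down (darker).
Shutter speed: 20 → 15 → 13 → 10 — 1 stop faster (darker).
ISO: 3200 → 4000 → 5000 → 6400 → 8000 → 10000 → 12800 → 16000 → 20000 → 25600 — 3 stops higher (brighter).
Net: −1/3 −1 +3 = +1 2/3 stops.

1 2/3 stops brighter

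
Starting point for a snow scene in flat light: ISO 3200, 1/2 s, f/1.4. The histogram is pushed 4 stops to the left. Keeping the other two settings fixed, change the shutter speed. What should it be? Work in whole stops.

8 s

Underexposed by 4 stops → need 4 stops brighter.
Shutter speed: 1/2 → 1 → 2 → 4 → 8.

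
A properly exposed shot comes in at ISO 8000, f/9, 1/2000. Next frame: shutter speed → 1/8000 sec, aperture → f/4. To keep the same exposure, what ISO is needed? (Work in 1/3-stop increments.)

Shutter speed: 1/2000 → 1/2500 → 1/3200 → 1/4000 → 1/5000 → 1/6400 → 1/8000 — 2 stops faster (darker).
Aperture: f/9 → f/8 → f/7.1 → f/6.3 → f/5.6 → f/5 → f/4.5 → f/4 — 2 1/3 stops wider (brighter).
Net change so far: 1/3 stop brighter. Offset with the ISO: 8000 → 6400.

ISO 6400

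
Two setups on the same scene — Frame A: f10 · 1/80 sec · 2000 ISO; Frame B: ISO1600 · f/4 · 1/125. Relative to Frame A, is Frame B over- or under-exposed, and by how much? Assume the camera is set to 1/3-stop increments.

Aperture: f/10 → f/9 → f/8 → f/7.1 → f/6.3 → f/5.6 → f/5 → f/4.5 → f/4 — 2 2/3 stops wider (brighter).
Shutter speed: 1/80 → 1/100 → 1/125 — 2/3 stop shorter (darker).
ISO: 2000 → 1600 — 1/3 stop lower (darker).
Net: +2 2/3 −2/3 −1/3 = +1 2/3 stops.

1 2/3 stops brighter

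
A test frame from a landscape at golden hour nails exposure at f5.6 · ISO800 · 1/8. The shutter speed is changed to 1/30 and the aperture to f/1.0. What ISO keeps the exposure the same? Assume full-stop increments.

ISO 100

Shutter speed: 1/8 → 1/15 → 1/30 — 2 stops faster (darker).
Aperture: f/5.6 → f/4 → f/2.8 → f/2 → f/1.4 → f/1.0 — 5 stops wider (brighter).
Net change so far: 3 stops brighter. Offset with the ISO: 800 → 400 → 200 → 100.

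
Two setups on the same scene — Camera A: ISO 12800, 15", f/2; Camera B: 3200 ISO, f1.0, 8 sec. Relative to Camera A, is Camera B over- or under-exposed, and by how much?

1 stop darker

Aperture: f/2 → f/1.4 → f/1.0 — 2 stops larger aperture (brighter).
Shutter speed: 15 → 8 — 1 stop shorter (darker).
ISO: 12800 → 6400 → 3200 — 2 stops lower (darker).
Net: +2 −1 −2 = −1 stop.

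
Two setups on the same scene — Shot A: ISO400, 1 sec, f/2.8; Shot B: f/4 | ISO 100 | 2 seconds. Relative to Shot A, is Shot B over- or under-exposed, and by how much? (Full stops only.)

2 stops darker

Aperture: f/2.8 → f/4 — 1 stop smaller aperture (darker).
Shutter speed: 1 → 2 — 1 stop longer (brighter).
ISO: 400 → 200 → 100 — 2 stops dropped (darker).
Net: −1 +1 −2 = −2 stops.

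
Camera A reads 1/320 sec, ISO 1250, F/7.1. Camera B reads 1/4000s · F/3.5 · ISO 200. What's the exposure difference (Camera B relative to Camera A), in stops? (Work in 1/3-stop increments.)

4 1/3 stops darker

Aperture: f/7.1 → f/6.3 → f/5.6 → f/5 → f/4.5 → f/4 → f/3.5 — 2 stops larger aperture (brighter).
Shutter speed: 1/320 → 1/400 → 1/500 → 1/640 → 1/800 → 1/1000 → 1/1250 → 1/1600 → 1/2000 → 1/2500 → 1/3200 → 1/4000 — 3 2/3 stops faster (darker).
ISO: 1250 → 1000 → 800 → 640 → 500 → 400 → 320 → 250 → 200 — 2 2/3 stops lower (darker).
Net: +2 −3 2/3 −2 2/3 = −4 1/3 stops.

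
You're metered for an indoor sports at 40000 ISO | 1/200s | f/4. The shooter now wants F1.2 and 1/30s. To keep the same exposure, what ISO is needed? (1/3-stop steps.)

Aperture: f/4 → f/3.5 → f/3.2 → f/2.8 → f/2.5 → f/2.2 → f/2 → f/1.8 → f/1.6 → f/1.4 → f/1.2 — 3 1/3 stops wider (brighter).
Shutter speed: 1/200 → 1/160 → 1/125 → 1/100 → 1/80 → 1/60 → 1/50 → 1/40 → 1/30 — 2 2/3 stops slower (brighter).
Net change so far: 6 stops brighter. Offset with the ISO: 40000 → 32000 → 25600 → 20000 → 16000 → 12800 → 10000 → 8000 → 6400 → 5000 → 4000 → 3200 → 2500 → 2000 → 1600 → 1250 → 1000 → 800 → 640.

ISO 640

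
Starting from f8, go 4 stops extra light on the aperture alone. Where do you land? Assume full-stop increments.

f/2

Aperture: f/8 → f/5.6 → f/4 → f/2.8 → f/2 — 4 stops larger aperture (brighter).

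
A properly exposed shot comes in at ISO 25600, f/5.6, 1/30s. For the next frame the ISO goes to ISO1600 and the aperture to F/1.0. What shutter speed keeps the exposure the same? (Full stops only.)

ISO: 25600 → 12800 → 6400 → 3200 → 1600 — 4 stops lower (darker).
Aperture: f/5.6 → f/4 → f/2.8 → f/2 → f/1.4 → f/1.0 — 5 stops opened up (brighter).
Net change so far: 1 stop brighter. Offset with the shutter speed: 1/30 → 1/60.

1/60s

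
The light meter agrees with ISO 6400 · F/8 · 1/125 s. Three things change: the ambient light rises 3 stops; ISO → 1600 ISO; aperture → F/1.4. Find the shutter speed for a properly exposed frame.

1/8000s

Scene light: 3 stops brighter.
ISO: 6400 → 3200 → 1600 — 2 stops dropped (darker).
Aperture: f/8 → f/5.6 → f/4 → f/2.8 → f/2 → f/1.4 — 5 stops opened up (brighter).
Net so far: 6 stops brighter. Shutter speed: 1/125 → 1/250 → 1/500 → 1/1000 → 1/2000 → 1/4000 → 1/8000.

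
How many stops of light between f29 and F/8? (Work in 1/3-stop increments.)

3 2/3 stops

f/29 → f/25 → f/22 → f/20 → f/18 → f/16 → f/14 → f/13 → f/11 → f/10 → f/9 → f/8 — count the steps: 11 third-stops = 3 2/3 stops.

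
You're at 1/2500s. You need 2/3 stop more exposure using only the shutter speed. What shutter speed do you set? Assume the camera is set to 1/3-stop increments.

Shutter speed: 1/2500 → 1/2000 → 1/1600 — 2/3 stop longer (brighter).

1/1600s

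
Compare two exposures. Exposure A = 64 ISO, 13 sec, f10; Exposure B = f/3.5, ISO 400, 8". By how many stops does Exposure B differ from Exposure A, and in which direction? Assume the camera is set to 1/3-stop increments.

Aperture: f/10 → f/9 → f/8 → f/7.1 → f/6.3 → f/5.6 → f/5 → f/4.5 → f/4 → f/3.5 — 3 stops wider (brighter).
Shutter speed: 13 → 10 → 8 — 2/3 stop shorter (darker).
ISO: 64 → 80 → 100 → 125 → 160 → 200 → 250 → 320 → 400 — 2 2/3 stops raised (brighter).
Net: +3 −2/3 +2 2/3 = +5 stops.

5 stops brighter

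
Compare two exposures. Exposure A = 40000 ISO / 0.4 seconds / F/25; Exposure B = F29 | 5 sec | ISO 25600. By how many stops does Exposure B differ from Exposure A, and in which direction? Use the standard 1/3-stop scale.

Aperture: f/25 → f/29 — 1/3 stop stopped down (darker).
Shutter speed: 0.4 → 0.5 → 0.6 → 0.8 → 1 → 1.3 → 1.6 → 2 → 2.5 → 3.2 → 4 → 5 — 3 2/3 stops slower (brighter).
ISO: 40000 → 32000 → 25600 — 2/3 stop lower (darker).
Net: −1/3 +3 2/3 −2/3 = +2 2/3 stops.

2 2/3 stops brighter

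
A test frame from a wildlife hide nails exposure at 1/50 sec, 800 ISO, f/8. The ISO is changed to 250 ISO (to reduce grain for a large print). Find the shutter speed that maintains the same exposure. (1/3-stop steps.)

ISO: 800 → 640 → 500 → 400 → 320 → 250 — 1 2/3 stops dropped (darker).
Need 1 2/3 stops brighter from the shutter speed: 1/50 → 1/40 → 1/30 → 1/25 → 1/20 → 1/15.

1/15s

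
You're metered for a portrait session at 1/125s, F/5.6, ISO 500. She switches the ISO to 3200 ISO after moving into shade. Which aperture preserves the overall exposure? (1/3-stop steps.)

f/14

ISO: 500 → 640 → 800 → 1000 → 1250 → 1600 → 2000 → 2500 → 3200 — 2 2/3 stops raised (brighter).
Need 2 2/3 stops darker from the aperture: f/5.6 → f/6.3 → f/7.1 → f/8 → f/9 → f/10 → f/11 → f/13 → f/14.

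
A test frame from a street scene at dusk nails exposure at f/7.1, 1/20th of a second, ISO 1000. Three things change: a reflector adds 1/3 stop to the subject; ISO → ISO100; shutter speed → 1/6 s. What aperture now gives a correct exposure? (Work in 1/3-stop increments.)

f/4.5

Scene light: 1/3 stop brighter.
ISO: 1000 → 800 → 640 → 500 → 400 → 320 → 250 → 200 → 160 → 125 → 100 — 3 1/3 stops dropped (darker).
Shutter speed: 1/20 → 1/15 → 1/13 → 1/10 → 1/8 → 1/6 — 1 2/3 stops longer (brighter).
Net so far: 1 1/3 stops darker. Aperture: f/7.1 → f/6.3 → f/5.6 → f/5 → f/4.5.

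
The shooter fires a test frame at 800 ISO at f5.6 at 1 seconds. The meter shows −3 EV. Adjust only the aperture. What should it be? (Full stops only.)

f/2

Underexposed by 3 stops → need 3 stops brighter.
Aperture: f/5.6 → f/4 → f/2.8 → f/2.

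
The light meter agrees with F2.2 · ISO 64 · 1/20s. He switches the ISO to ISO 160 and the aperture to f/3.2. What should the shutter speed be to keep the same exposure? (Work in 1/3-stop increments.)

1/25s

ISO: 64 → 80 → 100 → 125 → 160 — 1 1/3 stops higher (brighter).
Aperture: f/2.2 → f/2.5 → f/2.8 → f/3.2 — 1 stop narrower (darker).
Net change so far: 1/3 stop brighter. Offset with the shutter speed: 1/20 → 1/25.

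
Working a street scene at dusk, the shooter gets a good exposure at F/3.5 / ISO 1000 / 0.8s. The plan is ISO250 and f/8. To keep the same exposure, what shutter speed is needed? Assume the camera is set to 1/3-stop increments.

15 s

ISO: 1000 → 800 → 640 → 500 → 400 → 320 → 250 — 2 stops lower (darker).
Aperture: f/3.5 → f/4 → f/4.5 → f/5 → f/5.6 → f/6.3 → f/7.1 → f/8 — 2 1/3 stops smaller aperture (darker).
Net change so far: 4 1/3 stops darker. Offset with the shutter speed: 0.8 → 1 → 1.3 → 1.6 → 2 → 2.5 → 3.2 → 4 → 5 → 6 → 8 → 10 → 13 → 15.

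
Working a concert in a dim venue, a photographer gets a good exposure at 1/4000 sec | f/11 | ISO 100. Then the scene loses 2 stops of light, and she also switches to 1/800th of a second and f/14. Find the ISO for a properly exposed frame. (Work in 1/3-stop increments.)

Scene light: 2 stops darker.
Shutter speed: 1/4000 → 1/3200 → 1/2500 → 1/2000 → 1/1600 → 1/1250 → 1/1000 → 1/800 — 2 1/3 stops longer (brighter).
Aperture: f/11 → f/13 → f/14 — 2/3 stop smaller aperture (darker).
Net so far: 1/3 stop darker. ISO: 100 → 125.

ISO 125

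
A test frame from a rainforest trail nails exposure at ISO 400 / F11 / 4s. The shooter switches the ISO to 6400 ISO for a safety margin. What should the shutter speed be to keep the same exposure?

1/4s

ISO: 400 → 800 → 1600 → 3200 → 6400 — 4 stops higher (brighter).
Need 4 stops darker from the shutter speed: 4 → 2 → 1 → 1/2 → 1/4.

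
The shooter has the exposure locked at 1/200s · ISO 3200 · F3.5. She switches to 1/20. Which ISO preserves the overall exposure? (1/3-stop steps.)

ISO 320

Shutter speed: 1/200 → 1/160 → 1/125 → 1/100 → 1/80 → 1/60 → 1/50 → 1/40 → 1/30 → 1/25 → 1/20 — 3 1/3 stops longer (brighter).
Need 3 1/3 stops darker from the ISO: 3200 → 2500 → 2000 → 1600 → 1250 → 1000 → 800 → 640 → 500 → 400 → 320.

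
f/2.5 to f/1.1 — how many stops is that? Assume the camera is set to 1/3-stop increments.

2 1/3 stops

f/2.5 → f/2.2 → f/2 → f/1.8 → f/1.6 → f/1.4 → f/1.2 → f/1.1 — count the steps: 7 third-stops = 2 1/3 stops.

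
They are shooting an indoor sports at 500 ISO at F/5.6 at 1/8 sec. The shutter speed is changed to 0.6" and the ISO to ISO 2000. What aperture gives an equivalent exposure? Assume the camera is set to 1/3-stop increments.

Shutter speed: 1/8 → 1/6 → 1/5 → 1/4 → 0.3 → 0.4 → 0.5 → 0.6 — 2 1/3 stops slower (brighter).
ISO: 500 → 640 → 800 → 1000 → 1250 → 1600 → 2000 — 2 stops raised (brighter).
Net change so far: 4 1/3 stops brighter. Offset with the aperture: f/5.6 → f/6.3 → f/7.1 → f/8 → f/9 → f/10 → f/11 → f/13 → f/14 → f/16 → f/18 → f/20 → f/22 → f/25.

f/25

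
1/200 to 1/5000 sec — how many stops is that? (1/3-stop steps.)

4 2/3 stops

1/200 → 1/250 → 1/320 → 1/400 → 1/500 → 1/640 → 1/800 → 1/1000 → 1/1250 → 1/1600 → 1/2000 → 1/2500 → 1/3200 → 1/4000 → 1/5000 — count the steps: 14 third-stops = 4 2/3 stops.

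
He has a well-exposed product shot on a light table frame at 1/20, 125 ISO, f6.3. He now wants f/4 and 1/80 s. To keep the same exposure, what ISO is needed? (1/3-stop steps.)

Aperture: f/6.3 → f/5.6 → f/5 → f/4.5 → f/4 — 1 1/3 stops larger aperture (brighter).
Shutter speed: 1/20 → 1/25 → 1/30 → 1/40 → 1/50 → 1/60 → 1/80 — 2 stops shorter (darker).
Net change so far: 2/3 stop darker. Offset with the ISO: 125 → 160 → 200.

ISO 200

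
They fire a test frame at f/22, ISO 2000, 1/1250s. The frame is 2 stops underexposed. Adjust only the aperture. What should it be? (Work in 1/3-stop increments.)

Underexposed by 2 stops → need 2 stops brighter.
Aperture: f/22 → f/20 → f/18 → f/16 → f/14 → f/13 → f/11.

f/11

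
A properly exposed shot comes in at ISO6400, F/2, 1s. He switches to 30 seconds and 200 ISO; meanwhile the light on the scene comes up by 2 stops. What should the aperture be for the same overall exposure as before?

f/4

Scene light: 2 stops brighter.
Shutter speed: 1 → 2 → 4 → 8 → 15 → 30 — 5 stops longer (brighter).
ISO: 6400 → 3200 → 1600 → 800 → 400 → 200 — 5 stops lower (darker).
Net so far: 2 stops brighter. Aperture: f/2 → f/2.8 → f/4.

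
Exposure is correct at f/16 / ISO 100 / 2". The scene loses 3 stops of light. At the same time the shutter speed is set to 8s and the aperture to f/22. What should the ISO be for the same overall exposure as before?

ISO 400

Scene light: 3 stops darker.
Shutter speed: 2 → 4 → 8 — 2 stops longer (brighter).
Aperture: f/16 → f/22 — 1 stop narrower (darker).
Net so far: 2 stops darker. ISO: 100 → 200 → 400.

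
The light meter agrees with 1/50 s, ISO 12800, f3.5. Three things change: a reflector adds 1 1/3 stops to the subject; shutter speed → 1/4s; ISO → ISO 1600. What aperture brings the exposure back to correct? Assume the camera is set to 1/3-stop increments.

Scene light: 1 1/3 stops brighter.
Shutter speed: 1/50 → 1/40 → 1/30 → 1/25 → 1/20 → 1/15 → 1/13 → 1/10 → 1/8 → 1/6 → 1/5 → 1/4 — 3 2/3 stops slower (brighter).
ISO: 12800 → 10000 → 8000 → 6400 → 5000 → 4000 → 3200 → 2500 → 2000 → 1600 — 3 stops lower (darker).
Net so far: 2 stops brighter. Aperture: f/3.5 → f/4 → f/4.5 → f/5 → f/5.6 → f/6.3 → f/7.1.

f/7.1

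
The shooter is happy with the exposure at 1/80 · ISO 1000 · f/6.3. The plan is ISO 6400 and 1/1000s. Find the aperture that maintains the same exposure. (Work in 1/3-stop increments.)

f/4.5

ISO: 1000 → 1250 → 1600 → 2000 → 2500 → 3200 → 4000 → 5000 → 6400 — 2 2/3 stops raised (brighter).
Shutter speed: 1/80 → 1/100 → 1/125 → 1/160 → 1/200 → 1/250 → 1/320 → 1/400 → 1/500 → 1/640 → 1/800 → 1/1000 — 3 2/3 stops shorter (darker).
Net change so far: 1 stop darker. Offset with the aperture: f/6.3 → f/5.6 → f/5 → f/4.5.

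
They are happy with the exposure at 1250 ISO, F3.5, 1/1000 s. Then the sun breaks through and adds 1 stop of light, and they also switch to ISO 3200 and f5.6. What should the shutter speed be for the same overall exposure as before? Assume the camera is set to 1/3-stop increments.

Scene light: 1 stop brighter.
ISO: 1250 → 1600 → 2000 → 2500 → 3200 — 1 1/3 stops higher (brighter).
Aperture: f/3.5 → f/4 → f/4.5 → f/5 → f/5.6 — 1 1/3 stops stopped down (darker).
Net so far: 1 stop brighter. Shutter speed: 1/1000 → 1/1250 → 1/1600 → 1/2000.

1/2000s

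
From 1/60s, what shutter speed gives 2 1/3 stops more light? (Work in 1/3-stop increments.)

Shutter speed: 1/60 → 1/50 → 1/40 → 1/30 → 1/25 → 1/20 → 1/15 → 1/13 — 2 1/3 stops slower (brighter).

1/13s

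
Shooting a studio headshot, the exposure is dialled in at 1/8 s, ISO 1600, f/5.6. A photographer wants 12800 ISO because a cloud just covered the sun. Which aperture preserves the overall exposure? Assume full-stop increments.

ISO: 1600 → 3200 → 6400 → 12800 — 3 stops raised (brighter).
Need 3 stops darker from the aperture: f/5.6 → f/8 → f/11 → f/16.

f/16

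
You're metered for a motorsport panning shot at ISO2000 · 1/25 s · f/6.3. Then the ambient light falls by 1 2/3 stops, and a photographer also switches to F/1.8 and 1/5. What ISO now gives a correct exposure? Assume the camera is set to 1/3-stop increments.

Scene light: 1 2/3 stops darker.
Aperture: f/6.3 → f/5.6 → f/5 → f/4.5 → f/4 → f/3.5 → f/3.2 → f/2.8 → f/2.5 → f/2.2 → f/2 → f/1.8 — 3 2/3 stops opened up (brighter).
Shutter speed: 1/25 → 1/20 → 1/15 → 1/13 → 1/10 → 1/8 → 1/6 → 1/5 — 2 1/3 stops longer (brighter).
Net so far: 4 1/3 stops brighter. ISO: 2000 → 1600 → 1250 → 1000 → 800 → 640 → 500 → 400 → 320 → 250 → 200 → 160 → 125 → 100.

ISO 100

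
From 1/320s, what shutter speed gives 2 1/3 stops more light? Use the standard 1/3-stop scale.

Shutter speed: 1/320 → 1/250 → 1/200 → 1/160 → 1/125 → 1/100 → 1/80 → 1/60 — 2 1/3 stops longer (brighter).

1/60s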